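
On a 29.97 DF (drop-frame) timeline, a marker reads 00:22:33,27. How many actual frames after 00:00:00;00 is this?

40577

Complete 10-minute blocks: 2, each 17982 frames → 35964.
Remaining 2 whole minutes in the current block: 1800 + 1 × 1798 = 3598 frames.
Within the current minute: 33 × 30 + 27 − 2 = 1015 (labels ;00/;01 skipped at this minute). Total = 35964 + 3598 + 1015 = 40577.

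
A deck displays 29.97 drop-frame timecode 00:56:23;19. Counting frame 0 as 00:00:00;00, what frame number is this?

101407

As if non-drop at 30 labels/s: (0 × 3600 + 56 × 60 + 23) × 30 + 19 = 101509.
Minute boundaries passed: 56; those not divisible by 10: 56 − 5 = 51; dropped labels = 2 × 51 = 102.
Actual frame index = 101509 − 102 = 101407.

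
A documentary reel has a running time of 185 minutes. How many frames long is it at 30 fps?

185 min = 11100 s.
Frames = 11100 × 30 = 333000.

333000 frames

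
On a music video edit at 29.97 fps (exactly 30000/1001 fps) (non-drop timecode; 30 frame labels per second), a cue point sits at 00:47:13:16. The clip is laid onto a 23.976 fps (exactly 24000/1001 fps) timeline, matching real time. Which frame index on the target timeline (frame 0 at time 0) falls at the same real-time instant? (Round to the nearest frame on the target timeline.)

frame 68005

Source frame index: (0×3600 + 47×60 + 13) × 30 + 16 = 85006.
Real time: 85006 / (30000/1001) = 42545503/15000 s.
Target frame: (42545503/15000) × (24000/1001) = 340024/5 ≈ 68004.800 → 68005.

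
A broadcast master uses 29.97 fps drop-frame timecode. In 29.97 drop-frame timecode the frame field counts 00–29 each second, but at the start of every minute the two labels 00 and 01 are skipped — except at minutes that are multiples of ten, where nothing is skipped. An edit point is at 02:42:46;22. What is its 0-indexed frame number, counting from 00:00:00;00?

Complete 10-minute blocks: 16, each 17982 frames → 287712.
Remaining 2 whole minutes in the current block: 1800 + 1 × 1798 = 3598 frames.
Within the current minute: 46 × 30 + 22 − 2 = 1400 (labels ;00/;01 skipped at this minute). Total = 287712 + 3598 + 1400 = 292710.

292710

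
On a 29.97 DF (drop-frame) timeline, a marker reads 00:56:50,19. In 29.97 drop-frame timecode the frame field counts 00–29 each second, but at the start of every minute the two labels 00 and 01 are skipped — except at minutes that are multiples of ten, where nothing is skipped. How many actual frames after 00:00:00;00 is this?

102217

As if non-drop at 30 labels/s: (0 × 3600 + 56 × 60 + 50) × 30 + 19 = 102319.
Minute boundaries passed: 56; those not divisible by 10: 56 − 5 = 51; dropped labels = 2 × 51 = 102.
Actual frame index = 102319 − 102 = 102217.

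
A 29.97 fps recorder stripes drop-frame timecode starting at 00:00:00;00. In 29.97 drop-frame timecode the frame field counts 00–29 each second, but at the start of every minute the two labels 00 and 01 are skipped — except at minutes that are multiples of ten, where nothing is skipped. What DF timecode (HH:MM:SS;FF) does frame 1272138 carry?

Ten DF minutes hold 17982 frames, so frame 1272138 lies in block 70 (frames 1258740–1276721) with 13398 frames into that block.
The block's first minute is 1800 frames and the rest 1798 each; 13398 frames reaches minute 7, so 70 × 18 + 7 × 2 = 1274 labels have been skipped so far.
Adding those back, label number 1272138 + 1274 = 1273412 at 30 labels/s is 42447 s + 2 f = 11 h 47 min 27 s frame 2, i.e. 11:47:27;02.

11:47:27;02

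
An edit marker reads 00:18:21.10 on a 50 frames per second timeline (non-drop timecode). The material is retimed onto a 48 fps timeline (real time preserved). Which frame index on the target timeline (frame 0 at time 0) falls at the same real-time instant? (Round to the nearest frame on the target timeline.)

frame 52858

Source frame index: (0×3600 + 18×60 + 21) × 50 + 10 = 55060.
Real time: 55060 / (50) = 5506/5 s.
Target frame: (5506/5) × (48) = 264288/5 ≈ 52857.600 → 52858.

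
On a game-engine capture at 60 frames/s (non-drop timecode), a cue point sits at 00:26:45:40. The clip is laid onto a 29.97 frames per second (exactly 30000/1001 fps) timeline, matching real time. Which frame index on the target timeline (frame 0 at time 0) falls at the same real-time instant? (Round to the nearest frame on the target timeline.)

frame 48122

Source frame index: (0×3600 + 26×60 + 45) × 60 + 40 = 96340.
Real time: 96340 / (60) = 4817/3 s.
Target frame: (4817/3) × (30000/1001) = 48170000/1001 ≈ 48121.878 → 48122.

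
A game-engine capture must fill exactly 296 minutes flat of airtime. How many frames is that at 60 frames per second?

296 min = 17760 s.
Frames = 17760 × 60 = 1065600.

1065600 frames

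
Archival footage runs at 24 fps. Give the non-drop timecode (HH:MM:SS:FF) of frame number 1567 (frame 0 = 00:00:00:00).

1567 ÷ 24 = 65 full seconds, remainder 7 frames.
65 s = 0 h 1 min 5 s.
Timecode: 00:01:05:07.

00:01:05:07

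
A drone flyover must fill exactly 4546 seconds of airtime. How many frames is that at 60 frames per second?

Frames = 4546 × 60 = 272760.

272760 frames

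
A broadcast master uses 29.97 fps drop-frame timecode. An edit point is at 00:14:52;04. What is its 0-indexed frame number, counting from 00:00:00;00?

Complete 10-minute blocks: 1, each 17982 frames → 17982.
Remaining 4 whole minutes in the current block: 1800 + 3 × 1798 = 7194 frames.
Within the current minute: 52 × 30 + 4 − 2 = 1562 (labels ;00/;01 skipped at this minute). Total = 17982 + 7194 + 1562 = 26738.

26738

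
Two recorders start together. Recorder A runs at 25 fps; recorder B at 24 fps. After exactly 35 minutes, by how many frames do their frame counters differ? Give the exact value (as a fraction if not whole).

35 min = 2100 s.
A emits 25 × 2100 = 52500 frames; B emits 24 × 2100 = 50400.
Difference = 2100 frames; B is behind A.

2100 frames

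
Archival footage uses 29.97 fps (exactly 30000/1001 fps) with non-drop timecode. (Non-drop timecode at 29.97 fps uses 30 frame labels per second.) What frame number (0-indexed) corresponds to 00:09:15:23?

16673

Total seconds to the label: (0 × 3600 + 9 × 60 + 15) = 555.
Frame index = 555 × 30 + 23 = 16673.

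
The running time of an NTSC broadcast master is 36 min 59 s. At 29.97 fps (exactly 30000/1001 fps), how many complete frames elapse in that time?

36 min 59 s = 2219 s.
Frames = 2219 × 30000/1001 = 9510000/143 ≈ 66503.4965.
Complete frames: 66503.

66503 frames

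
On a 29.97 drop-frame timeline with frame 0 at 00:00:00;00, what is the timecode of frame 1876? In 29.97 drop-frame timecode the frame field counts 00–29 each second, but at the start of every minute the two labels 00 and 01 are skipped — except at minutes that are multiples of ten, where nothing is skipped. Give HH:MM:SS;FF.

00:01:02;18

Ten DF minutes hold 17982 frames, so frame 1876 lies in block 0 (frames 0–17981) with 1876 frames into that block.
The block's first minute is 1800 frames and the rest 1798 each; 1876 frames reaches minute 1, so 0 × 18 + 1 × 2 = 2 labels have been skipped so far.
Adding those back, label number 1876 + 2 = 1878 at 30 labels/s is 62 s + 18 f = 0 h 1 min 2 s frame 18, i.e. 00:01:02;18.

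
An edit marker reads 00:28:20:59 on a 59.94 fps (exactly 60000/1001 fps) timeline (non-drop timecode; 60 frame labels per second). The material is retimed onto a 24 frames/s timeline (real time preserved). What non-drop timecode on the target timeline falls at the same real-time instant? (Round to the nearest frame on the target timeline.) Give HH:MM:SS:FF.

Source frame index: (0×3600 + 28×60 + 20) × 60 + 59 = 102059.
Real time: 102059 / (60000/1001) = 102161059/60000 s.
Target frame: (102161059/60000) × (24) = 102161059/2500 ≈ 40864.424 → 40864.
At 24 labels/s: frame 40864 → 00:28:22:16.

00:28:22:16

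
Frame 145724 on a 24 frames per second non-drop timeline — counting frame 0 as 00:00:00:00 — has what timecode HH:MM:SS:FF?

01:41:11:20

145724 ÷ 24 = 6071 full seconds, remainder 20 frames.
6071 s = 1 h 41 min 11 s.
Timecode: 01:41:11:20.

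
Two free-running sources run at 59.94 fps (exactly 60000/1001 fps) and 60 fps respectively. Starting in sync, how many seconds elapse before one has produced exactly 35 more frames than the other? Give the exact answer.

7007/12 seconds

The gap grows by |60 − 60000/1001| = 60/1001 frames per second.
Time for a 35-frame gap: 35 ÷ (60/1001) = 7007/12 s.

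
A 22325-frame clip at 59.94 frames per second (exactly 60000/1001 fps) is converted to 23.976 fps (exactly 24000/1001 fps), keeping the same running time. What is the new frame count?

Frames at target rate = 22325 × (24000/1001) / (60000/1001) = 8930.

8930 frames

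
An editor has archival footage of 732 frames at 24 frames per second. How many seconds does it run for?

Running time = 732 / (24) = 30.5 s.

30.5 seconds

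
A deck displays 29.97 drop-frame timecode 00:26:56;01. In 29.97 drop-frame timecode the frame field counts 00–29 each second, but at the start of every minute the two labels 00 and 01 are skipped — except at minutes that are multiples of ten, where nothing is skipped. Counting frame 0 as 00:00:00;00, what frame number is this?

48433

Complete 10-minute blocks: 2, each 17982 frames → 35964.
Remaining 6 whole minutes in the current block: 1800 + 5 × 1798 = 10790 frames.
Within the current minute: 56 × 30 + 1 − 2 = 1679 (labels ;00/;01 skipped at this minute). Total = 35964 + 10790 + 1679 = 48433.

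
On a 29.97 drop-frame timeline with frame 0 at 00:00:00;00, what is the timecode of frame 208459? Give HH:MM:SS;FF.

01:55:55;17

Each 10-minute DF block holds 10 × 60 × 30 − 9 × 2 = 17982 frames. 208459 ÷ 17982 → 11 full blocks, remainder 10657.
Within the partial block the first minute is 1800 frames and each further minute 1798, so 5 further minute boundaries passed. Total skipped labels = 18 × 11 + 2 × 5 = 208.
Non-drop label index = 208459 + 208 = 208667; at 30 labels/s that is 01:55:55:17, i.e. DF 01:55:55;17.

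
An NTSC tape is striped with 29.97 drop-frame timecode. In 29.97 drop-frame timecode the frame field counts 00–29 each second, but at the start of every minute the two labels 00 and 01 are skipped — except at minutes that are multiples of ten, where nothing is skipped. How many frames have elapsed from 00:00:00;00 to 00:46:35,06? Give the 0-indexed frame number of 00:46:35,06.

Complete 10-minute blocks: 4, each 17982 frames → 71928.
Remaining 6 whole minutes in the current block: 1800 + 5 × 1798 = 10790 frames.
Within the current minute: 35 × 30 + 6 − 2 = 1054 (labels ;00/;01 skipped at this minute). Total = 71928 + 10790 + 1054 = 83772.

83772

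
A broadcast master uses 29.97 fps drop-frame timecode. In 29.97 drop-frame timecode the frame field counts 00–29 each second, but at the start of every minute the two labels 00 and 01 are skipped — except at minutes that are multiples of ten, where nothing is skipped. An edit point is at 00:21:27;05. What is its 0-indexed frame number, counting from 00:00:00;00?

As if non-drop at 30 labels/s: (0 × 3600 + 21 × 60 + 27) × 30 + 5 = 38615.
Minute boundaries passed: 21; those not divisible by 10: 21 − 2 = 19; dropped labels = 2 × 19 = 38.
Actual frame index = 38615 − 38 = 38577.

38577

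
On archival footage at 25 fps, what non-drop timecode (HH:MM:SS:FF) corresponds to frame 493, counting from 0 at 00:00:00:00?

493 ÷ 25 = 19 full seconds, remainder 18 frames.
19 s = 0 h 0 min 19 s.
Timecode: 00:00:19:18.

00:00:19:18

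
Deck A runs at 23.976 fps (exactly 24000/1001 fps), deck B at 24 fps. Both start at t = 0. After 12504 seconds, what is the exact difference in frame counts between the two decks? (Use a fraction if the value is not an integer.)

A emits 24000/1001 × 12504 = 300096000/1001 frames; B emits 24 × 12504 = 300096.
Difference = 300096/1001 frames (≈ 299.7962); B is ahead of A.

300096/1001 frames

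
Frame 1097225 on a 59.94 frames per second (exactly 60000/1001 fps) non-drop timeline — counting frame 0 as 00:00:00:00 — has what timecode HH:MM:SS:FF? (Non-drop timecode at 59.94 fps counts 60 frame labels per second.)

1097225 ÷ 60 = 18287 full seconds, remainder 5 frames.
18287 s = 5 h 4 min 47 s.
Timecode: 05:04:47:05.

05:04:47:05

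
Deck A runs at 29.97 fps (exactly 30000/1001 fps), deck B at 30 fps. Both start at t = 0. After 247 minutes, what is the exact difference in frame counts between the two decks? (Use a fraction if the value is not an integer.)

247 min = 14820 s.
A emits 30000/1001 × 14820 = 34200000/77 frames; B emits 30 × 14820 = 444600.
Difference = 34200/77 frames (≈ 444.1558); B is ahead of A.

34200/77 frames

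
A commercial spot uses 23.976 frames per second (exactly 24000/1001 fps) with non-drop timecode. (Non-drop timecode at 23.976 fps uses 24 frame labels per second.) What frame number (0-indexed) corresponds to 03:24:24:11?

294347

Total seconds to the label: (3 × 3600 + 24 × 60 + 24) = 12264.
Frame index = 12264 × 24 + 11 = 294347.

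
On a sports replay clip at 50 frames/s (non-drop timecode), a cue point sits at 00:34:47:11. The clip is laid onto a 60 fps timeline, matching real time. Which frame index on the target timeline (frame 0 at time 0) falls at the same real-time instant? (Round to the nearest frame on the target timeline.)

frame 125233

Source frame index: (0×3600 + 34×60 + 47) × 50 + 11 = 104361.
Real time: 104361 / (50) = 104361/50 s.
Target frame: (104361/50) × (60) = 626166/5 ≈ 125233.200 → 125233.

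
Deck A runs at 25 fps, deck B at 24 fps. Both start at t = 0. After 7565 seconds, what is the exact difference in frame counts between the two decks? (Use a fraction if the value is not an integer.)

7565 frames

A emits 25 × 7565 = 189125 frames; B emits 24 × 7565 = 181560.
Difference = 7565 frames; B is behind A.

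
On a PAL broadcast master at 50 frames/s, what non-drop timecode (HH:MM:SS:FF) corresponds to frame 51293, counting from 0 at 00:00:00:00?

00:17:05:43

51293 ÷ 50 = 1025 full seconds, remainder 43 frames.
1025 s = 0 h 17 min 5 s.
Timecode: 00:17:05:43.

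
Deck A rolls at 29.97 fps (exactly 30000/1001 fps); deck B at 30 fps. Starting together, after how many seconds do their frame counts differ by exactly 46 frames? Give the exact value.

The gap grows by |30 − 30000/1001| = 30/1001 frames per second.
Time for a 46-frame gap: 46 ÷ (30/1001) = 23023/15 s.

23023/15 seconds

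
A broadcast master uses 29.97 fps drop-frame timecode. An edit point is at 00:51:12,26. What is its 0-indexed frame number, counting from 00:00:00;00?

Complete 10-minute blocks: 5, each 17982 frames → 89910.
Remaining 1 whole minute in the current block: 1800 + 0 × 1798 = 1800 frames.
Within the current minute: 12 × 30 + 26 − 2 = 384 (labels ;00/;01 skipped at this minute). Total = 89910 + 1800 + 384 = 92094.

92094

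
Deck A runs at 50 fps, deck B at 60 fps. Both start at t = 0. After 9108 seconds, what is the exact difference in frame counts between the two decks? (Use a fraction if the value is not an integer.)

91080 frames

A emits 50 × 9108 = 455400 frames; B emits 60 × 9108 = 546480.
Difference = 91080 frames; B is ahead of A.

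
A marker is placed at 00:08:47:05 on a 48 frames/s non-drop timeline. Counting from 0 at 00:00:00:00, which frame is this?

frame 25301

Total seconds to the label: (0 × 3600 + 8 × 60 + 47) = 527.
Frame index = 527 × 48 + 5 = 25301.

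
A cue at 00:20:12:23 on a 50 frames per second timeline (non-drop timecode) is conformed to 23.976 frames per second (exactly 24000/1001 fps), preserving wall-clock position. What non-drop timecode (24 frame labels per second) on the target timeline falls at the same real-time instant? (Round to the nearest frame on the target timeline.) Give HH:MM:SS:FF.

00:20:11:06

Source frame index: (0×3600 + 20×60 + 12) × 50 + 23 = 60623.
Real time: 60623 / (50) = 60623/50 s.
Target frame: (60623/50) × (24000/1001) = 29099040/1001 ≈ 29069.970 → 29070.
At 24 labels/s: frame 29070 → 00:20:11:06.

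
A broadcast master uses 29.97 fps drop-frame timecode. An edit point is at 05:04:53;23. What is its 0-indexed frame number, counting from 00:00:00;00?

As if non-drop at 30 labels/s: (5 × 3600 + 4 × 60 + 53) × 30 + 23 = 548813.
Minute boundaries passed: 304; those not divisible by 10: 304 − 30 = 274; dropped labels = 2 × 274 = 548.
Actual frame index = 548813 − 548 = 548265.

548265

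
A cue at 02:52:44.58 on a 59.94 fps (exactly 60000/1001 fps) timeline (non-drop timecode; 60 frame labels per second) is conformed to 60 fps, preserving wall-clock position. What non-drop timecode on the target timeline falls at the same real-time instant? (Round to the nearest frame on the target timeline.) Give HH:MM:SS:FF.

Source frame index: (2×3600 + 52×60 + 44) × 60 + 58 = 621898.
Real time: 621898 / (60000/1001) = 311259949/30000 s.
Target frame: (311259949/30000) × (60) = 311259949/500 ≈ 622519.898 → 622520.
At 60 labels/s: frame 622520 → 02:52:55:20.

02:52:55:20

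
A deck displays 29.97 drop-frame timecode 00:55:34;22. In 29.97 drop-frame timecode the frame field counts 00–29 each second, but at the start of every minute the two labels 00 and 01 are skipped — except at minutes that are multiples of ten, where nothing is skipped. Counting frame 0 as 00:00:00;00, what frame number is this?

99942

As if non-drop at 30 labels/s: (0 × 3600 + 55 × 60 + 34) × 30 + 22 = 100042.
Minute boundaries passed: 55; those not divisible by 10: 55 − 5 = 50; dropped labels = 2 × 50 = 100.
Actual frame index = 100042 − 100 = 99942.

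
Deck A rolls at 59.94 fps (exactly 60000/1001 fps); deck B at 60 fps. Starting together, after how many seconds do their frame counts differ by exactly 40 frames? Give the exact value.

2002/3 seconds

The gap grows by |60 − 60000/1001| = 60/1001 frames per second.
Time for a 40-frame gap: 40 ÷ (60/1001) = 2002/3 s.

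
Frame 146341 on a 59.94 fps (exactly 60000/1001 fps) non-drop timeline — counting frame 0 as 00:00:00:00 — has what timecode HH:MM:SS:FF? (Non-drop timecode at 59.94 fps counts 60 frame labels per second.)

00:40:39:01

146341 ÷ 60 = 2439 full seconds, remainder 1 frame.
2439 s = 0 h 40 min 39 s.
Timecode: 00:40:39:01.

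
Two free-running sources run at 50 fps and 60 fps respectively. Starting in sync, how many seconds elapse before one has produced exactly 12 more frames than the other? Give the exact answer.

1.2 seconds

The gap grows by |60 − 50| = 10 frames per second.
Time for a 12-frame gap: 12 ÷ (10) = 1.2 s.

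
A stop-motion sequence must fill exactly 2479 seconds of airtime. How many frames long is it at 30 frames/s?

74370 frames

Frames = 2479 × 30 = 74370.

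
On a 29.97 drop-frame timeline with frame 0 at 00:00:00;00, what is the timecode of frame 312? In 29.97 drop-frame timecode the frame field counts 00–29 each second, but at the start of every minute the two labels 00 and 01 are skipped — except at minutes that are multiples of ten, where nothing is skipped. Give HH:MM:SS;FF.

Each 10-minute DF block holds 10 × 60 × 30 − 9 × 2 = 17982 frames. 312 ÷ 17982 → 0 full blocks, remainder 312.
Within the partial block the first minute is 1800 frames and each further minute 1798, so 0 further minute boundaries passed. Total skipped labels = 18 × 0 + 2 × 0 = 0.
Non-drop label index = 312 + 0 = 312; at 30 labels/s that is 00:00:10:12, i.e. DF 00:00:10;12.

00:00:10;12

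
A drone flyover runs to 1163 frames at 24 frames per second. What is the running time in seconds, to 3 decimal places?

Running time = 1163 × 1/24 = 1163/24 s ≈ 48.458 s.

48.458 seconds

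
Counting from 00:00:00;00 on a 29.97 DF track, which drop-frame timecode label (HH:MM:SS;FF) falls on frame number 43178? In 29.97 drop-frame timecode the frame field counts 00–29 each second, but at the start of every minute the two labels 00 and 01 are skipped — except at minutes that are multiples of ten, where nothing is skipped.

00:24:00;22

Each 10-minute DF block holds 10 × 60 × 30 − 9 × 2 = 17982 frames. 43178 ÷ 17982 → 2 full blocks, remainder 7214.
Within the partial block the first minute is 1800 frames and each further minute 1798, so 4 further minute boundaries passed. Total skipped labels = 18 × 2 + 2 × 4 = 44.
Non-drop label index = 43178 + 44 = 43222; at 30 labels/s that is 00:24:00:22, i.e. DF 00:24:00;22.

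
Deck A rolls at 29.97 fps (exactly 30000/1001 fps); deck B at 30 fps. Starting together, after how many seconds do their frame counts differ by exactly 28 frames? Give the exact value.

The gap grows by |30 − 30000/1001| = 30/1001 frames per second.
Time for a 28-frame gap: 28 ÷ (30/1001) = 14014/15 s.

14014/15 seconds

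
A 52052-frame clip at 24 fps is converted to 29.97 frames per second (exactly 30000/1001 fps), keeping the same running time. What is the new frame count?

65000 frames

Target frames = source frames × (target rate / source rate) = 52052 × (30000/1001)/(24) = 52052 × 1250/1001 = 65000.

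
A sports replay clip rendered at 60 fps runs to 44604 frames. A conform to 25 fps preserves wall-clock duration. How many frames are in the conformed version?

18585 frames

Target frames = source frames × (target rate / source rate) = 44604 × (25)/(60) = 44604 × 5/12 = 18585.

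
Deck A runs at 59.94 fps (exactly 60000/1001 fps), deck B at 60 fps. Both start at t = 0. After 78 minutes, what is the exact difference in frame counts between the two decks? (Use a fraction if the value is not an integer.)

21600/77 frames

78 min = 4680 s.
A emits 60000/1001 × 4680 = 21600000/77 frames; B emits 60 × 4680 = 280800.
Difference = 21600/77 frames (≈ 280.5195); B is ahead of A.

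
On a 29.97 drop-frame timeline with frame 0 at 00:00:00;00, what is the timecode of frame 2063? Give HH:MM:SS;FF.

00:01:08;25

Each 10-minute DF block holds 10 × 60 × 30 − 9 × 2 = 17982 frames. 2063 ÷ 17982 → 0 full blocks, remainder 2063.
Within the partial block the first minute is 1800 frames and each further minute 1798, so 1 further minute boundary passed. Total skipped labels = 18 × 0 + 2 × 1 = 2.
Non-drop label index = 2063 + 2 = 2065; at 30 labels/s that is 00:01:08:25, i.e. DF 00:01:08;25.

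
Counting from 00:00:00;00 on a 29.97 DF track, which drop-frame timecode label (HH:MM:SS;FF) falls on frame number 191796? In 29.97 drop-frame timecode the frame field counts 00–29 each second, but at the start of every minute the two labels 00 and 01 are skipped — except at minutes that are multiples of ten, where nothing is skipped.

Ten DF minutes hold 17982 frames, so frame 191796 lies in block 10 (frames 179820–197801) with 11976 frames into that block.
The block's first minute is 1800 frames and the rest 1798 each; 11976 frames reaches minute 6, so 10 × 18 + 6 × 2 = 192 labels have been skipped so far.
Adding those back, label number 191796 + 192 = 191988 at 30 labels/s is 6399 s + 18 f = 1 h 46 min 39 s frame 18, i.e. 01:46:39;18.

01:46:39;18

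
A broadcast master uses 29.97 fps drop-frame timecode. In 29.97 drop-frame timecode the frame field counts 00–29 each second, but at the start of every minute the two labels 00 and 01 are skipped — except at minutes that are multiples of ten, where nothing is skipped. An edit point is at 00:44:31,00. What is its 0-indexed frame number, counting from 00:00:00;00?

As if non-drop at 30 labels/s: (0 × 3600 + 44 × 60 + 31) × 30 + 0 = 80130.
Minute boundaries passed: 44; those not divisible by 10: 44 − 4 = 40; dropped labels = 2 × 40 = 80.
Actual frame index = 80130 − 80 = 80050.

80050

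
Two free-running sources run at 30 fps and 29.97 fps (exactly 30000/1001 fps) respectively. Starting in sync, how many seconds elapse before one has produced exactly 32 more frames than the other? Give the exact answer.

The gap grows by |30000/1001 − 30| = 30/1001 frames per second.
Time for a 32-frame gap: 32 ÷ (30/1001) = 16016/15 s.

16016/15 seconds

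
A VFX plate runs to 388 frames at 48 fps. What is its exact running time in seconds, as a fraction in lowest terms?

Running time = 388 ÷ (48) = 388 × 1/48 = 97/12 s.

97/12 seconds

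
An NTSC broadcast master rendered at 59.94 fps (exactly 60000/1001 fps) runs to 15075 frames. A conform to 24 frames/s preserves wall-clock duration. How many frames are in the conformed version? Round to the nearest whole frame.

6036 frames

Frames at target rate = 15075 × (24) / (60000/1001) = 603603/100 ≈ 6036.030.
Nearest whole frame: 6036.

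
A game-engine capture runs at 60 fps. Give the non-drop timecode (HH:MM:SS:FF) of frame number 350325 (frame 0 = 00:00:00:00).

01:37:18:45

350325 ÷ 60 = 5838 full seconds, remainder 45 frames.
5838 s = 1 h 37 min 18 s.
Timecode: 01:37:18:45.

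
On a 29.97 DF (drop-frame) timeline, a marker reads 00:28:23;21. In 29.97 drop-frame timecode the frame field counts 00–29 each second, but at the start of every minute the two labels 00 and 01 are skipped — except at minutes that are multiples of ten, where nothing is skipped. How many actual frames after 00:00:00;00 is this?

51059

As if non-drop at 30 labels/s: (0 × 3600 + 28 × 60 + 23) × 30 + 21 = 51111.
Minute boundaries passed: 28; those not divisible by 10: 28 − 2 = 26; dropped labels = 2 × 26 = 52.
Actual frame index = 51111 − 52 = 51059.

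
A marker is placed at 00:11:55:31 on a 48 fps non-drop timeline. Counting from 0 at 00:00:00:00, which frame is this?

34351

Total seconds to the label: (0 × 3600 + 11 × 60 + 55) = 715.
Frame index = 715 × 48 + 31 = 34351.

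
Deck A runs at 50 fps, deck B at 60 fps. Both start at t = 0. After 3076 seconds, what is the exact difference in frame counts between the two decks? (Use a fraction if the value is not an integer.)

30760 frames

A emits 50 × 3076 = 153800 frames; B emits 60 × 3076 = 184560.
Difference = 30760 frames; B is ahead of A.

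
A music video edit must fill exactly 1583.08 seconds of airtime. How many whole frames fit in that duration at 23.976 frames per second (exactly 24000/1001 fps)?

Frames = 1583.08 × 24000/1001 = 37993920/1001 ≈ 37955.9640.
Complete frames: 37955.

37955 frames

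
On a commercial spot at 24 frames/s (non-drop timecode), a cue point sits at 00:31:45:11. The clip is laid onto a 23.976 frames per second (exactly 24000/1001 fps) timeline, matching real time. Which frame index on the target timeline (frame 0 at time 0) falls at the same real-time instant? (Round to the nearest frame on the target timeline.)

frame 45685

Source frame index: (0×3600 + 31×60 + 45) × 24 + 11 = 45731.
Real time: 45731 / (24) = 45731/24 s.
Target frame: (45731/24) × (24000/1001) = 6533000/143 ≈ 45685.315 → 45685.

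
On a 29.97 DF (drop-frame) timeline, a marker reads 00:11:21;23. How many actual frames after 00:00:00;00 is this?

As if non-drop at 30 labels/s: (0 × 3600 + 11 × 60 + 21) × 30 + 23 = 20453.
Minute boundaries passed: 11; those not divisible by 10: 11 − 1 = 10; dropped labels = 2 × 10 = 20.
Actual frame index = 20453 − 20 = 20433.

20433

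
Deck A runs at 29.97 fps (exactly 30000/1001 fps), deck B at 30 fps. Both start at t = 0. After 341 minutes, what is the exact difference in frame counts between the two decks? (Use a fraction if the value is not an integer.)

341 min = 20460 s.
A emits 30000/1001 × 20460 = 55800000/91 frames; B emits 30 × 20460 = 613800.
Difference = 55800/91 frames (≈ 613.1868); B is ahead of A.

55800/91 frames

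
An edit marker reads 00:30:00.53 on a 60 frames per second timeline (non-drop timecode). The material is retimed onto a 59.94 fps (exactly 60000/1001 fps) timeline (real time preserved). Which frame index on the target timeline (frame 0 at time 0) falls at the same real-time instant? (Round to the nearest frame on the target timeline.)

Source frame index: (0×3600 + 30×60 + 0) × 60 + 53 = 108053.
Real time: 108053 / (60) = 108053/60 s.
Target frame: (108053/60) × (60000/1001) = 9823000/91 ≈ 107945.055 → 107945.

frame 107945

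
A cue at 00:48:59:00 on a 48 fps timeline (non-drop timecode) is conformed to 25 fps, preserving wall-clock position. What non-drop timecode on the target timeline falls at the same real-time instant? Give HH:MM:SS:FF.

Source frame index: (0×3600 + 48×60 + 59) × 48 + 0 = 141072.
Real time: 141072 / (48) = 2939 s.
Target frame: (2939) × (25) = 73475.
At 25 labels/s: frame 73475 → 00:48:59:00.

00:48:59:00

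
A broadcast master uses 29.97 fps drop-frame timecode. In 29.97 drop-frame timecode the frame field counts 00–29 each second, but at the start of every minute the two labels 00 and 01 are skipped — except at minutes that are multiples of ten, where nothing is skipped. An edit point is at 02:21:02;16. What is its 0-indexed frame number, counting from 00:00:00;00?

Complete 10-minute blocks: 14, each 17982 frames → 251748.
Remaining 1 whole minute in the current block: 1800 + 0 × 1798 = 1800 frames.
Within the current minute: 2 × 30 + 16 − 2 = 74 (labels ;00/;01 skipped at this minute). Total = 251748 + 1800 + 74 = 253622.

253622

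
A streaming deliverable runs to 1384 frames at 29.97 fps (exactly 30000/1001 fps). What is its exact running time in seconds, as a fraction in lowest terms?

173173/3750 seconds

Running time = 1384 ÷ (30000/1001) = 1384 × 1001/30000 = 173173/3750 s.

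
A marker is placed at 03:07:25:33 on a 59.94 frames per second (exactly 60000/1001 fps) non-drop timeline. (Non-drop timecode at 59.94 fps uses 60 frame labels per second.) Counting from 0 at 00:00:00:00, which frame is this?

Total seconds to the label: (3 × 3600 + 7 × 60 + 25) = 11245.
Frame index = 11245 × 60 + 33 = 674733.

674733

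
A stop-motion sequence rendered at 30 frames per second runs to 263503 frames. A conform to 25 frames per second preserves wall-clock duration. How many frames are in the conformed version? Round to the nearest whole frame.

219586 frames

Frames at target rate = 263503 × (25) / (30) = 1317515/6 ≈ 219585.833.
Nearest whole frame: 219586.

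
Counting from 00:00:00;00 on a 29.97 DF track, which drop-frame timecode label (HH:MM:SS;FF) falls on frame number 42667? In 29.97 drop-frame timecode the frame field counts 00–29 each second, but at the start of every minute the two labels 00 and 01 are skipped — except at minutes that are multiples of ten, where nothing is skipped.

Ten DF minutes hold 17982 frames, so frame 42667 lies in block 2 (frames 35964–53945) with 6703 frames into that block.
The block's first minute is 1800 frames and the rest 1798 each; 6703 frames reaches minute 3, so 2 × 18 + 3 × 2 = 42 labels have been skipped so far.
Adding those back, label number 42667 + 42 = 42709 at 30 labels/s is 1423 s + 19 f = 0 h 23 min 43 s frame 19, i.e. 00:23:43;19.

00:23:43;19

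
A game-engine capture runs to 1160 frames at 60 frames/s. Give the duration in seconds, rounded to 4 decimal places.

19.3333 seconds

Running time = 1160 × 1/60 = 58/3 s ≈ 19.3333 s.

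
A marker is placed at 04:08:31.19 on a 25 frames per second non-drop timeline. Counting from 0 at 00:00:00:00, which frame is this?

372794

Total seconds to the label: (4 × 3600 + 8 × 60 + 31) = 14911.
Frame index = 14911 × 25 + 19 = 372794.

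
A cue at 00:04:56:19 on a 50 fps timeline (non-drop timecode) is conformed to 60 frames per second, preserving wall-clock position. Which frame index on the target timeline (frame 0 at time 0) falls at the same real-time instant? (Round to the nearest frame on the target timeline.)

Source frame index: (0×3600 + 4×60 + 56) × 50 + 19 = 14819.
Real time: 14819 / (50) = 14819/50 s.
Target frame: (14819/50) × (60) = 88914/5 ≈ 17782.800 → 17783.

frame 17783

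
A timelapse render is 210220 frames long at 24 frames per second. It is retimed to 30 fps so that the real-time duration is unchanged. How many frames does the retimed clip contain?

Target frames = source frames × (target rate / source rate) = 210220 × (30)/(24) = 210220 × 5/4 = 262775.

262775 frames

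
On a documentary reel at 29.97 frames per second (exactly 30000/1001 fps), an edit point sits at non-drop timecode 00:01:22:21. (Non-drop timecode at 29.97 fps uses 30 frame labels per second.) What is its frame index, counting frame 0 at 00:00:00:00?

Total seconds to the label: (0 × 3600 + 1 × 60 + 22) = 82.
Frame index = 82 × 30 + 21 = 2481.

frame 2481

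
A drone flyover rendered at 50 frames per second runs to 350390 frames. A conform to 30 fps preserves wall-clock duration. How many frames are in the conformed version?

Target frames = source frames × (target rate / source rate) = 350390 × (30)/(50) = 350390 × 3/5 = 210234.

210234 frames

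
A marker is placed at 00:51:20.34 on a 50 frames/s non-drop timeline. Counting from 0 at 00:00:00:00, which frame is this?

Total seconds to the label: (0 × 3600 + 51 × 60 + 20) = 3080.
Frame index = 3080 × 50 + 34 = 154034.

154034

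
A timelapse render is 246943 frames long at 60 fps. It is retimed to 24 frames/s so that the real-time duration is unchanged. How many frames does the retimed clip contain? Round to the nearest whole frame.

98777 frames

Frames at target rate = 246943 × (24) / (60) = 493886/5 ≈ 98777.200.
Nearest whole frame: 98777.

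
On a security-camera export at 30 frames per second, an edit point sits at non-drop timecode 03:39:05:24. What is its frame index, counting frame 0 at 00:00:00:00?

Total seconds to the label: (3 × 3600 + 39 × 60 + 5) = 13145.
Frame index = 13145 × 30 + 24 = 394374.

394374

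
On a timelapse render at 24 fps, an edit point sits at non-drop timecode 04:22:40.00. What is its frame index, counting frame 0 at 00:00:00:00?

378240

Total seconds to the label: (4 × 3600 + 22 × 60 + 40) = 15760.
Frame index = 15760 × 24 + 0 = 378240.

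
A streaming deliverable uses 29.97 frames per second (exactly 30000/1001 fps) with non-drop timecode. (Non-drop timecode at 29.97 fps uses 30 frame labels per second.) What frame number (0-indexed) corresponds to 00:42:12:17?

frame 75977

Total seconds to the label: (0 × 3600 + 42 × 60 + 12) = 2532.
Frame index = 2532 × 30 + 17 = 75977.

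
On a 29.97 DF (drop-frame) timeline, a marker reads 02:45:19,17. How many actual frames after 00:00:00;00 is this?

297289

Complete 10-minute blocks: 16, each 17982 frames → 287712.
Remaining 5 whole minutes in the current block: 1800 + 4 × 1798 = 8992 frames.
Within the current minute: 19 × 30 + 17 − 2 = 585 (labels ;00/;01 skipped at this minute). Total = 287712 + 8992 + 585 = 297289.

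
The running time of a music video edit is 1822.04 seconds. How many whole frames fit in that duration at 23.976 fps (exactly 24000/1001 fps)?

Frames = 1822.04 × 24000/1001 = 3975360/91 ≈ 43685.2747.
Complete frames: 43685.

43685 frames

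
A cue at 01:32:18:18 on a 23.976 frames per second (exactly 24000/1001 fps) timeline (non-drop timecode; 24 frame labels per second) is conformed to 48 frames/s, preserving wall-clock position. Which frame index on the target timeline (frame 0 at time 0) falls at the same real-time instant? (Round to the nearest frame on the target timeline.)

frame 266126

Source frame index: (1×3600 + 32×60 + 18) × 24 + 18 = 132930.
Real time: 132930 / (24000/1001) = 4435431/800 s.
Target frame: (4435431/800) × (48) = 13306293/50 ≈ 266125.860 → 266126.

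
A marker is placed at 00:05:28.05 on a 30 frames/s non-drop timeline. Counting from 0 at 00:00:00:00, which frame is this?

Total seconds to the label: (0 × 3600 + 5 × 60 + 28) = 328.
Frame index = 328 × 30 + 5 = 9845.

9845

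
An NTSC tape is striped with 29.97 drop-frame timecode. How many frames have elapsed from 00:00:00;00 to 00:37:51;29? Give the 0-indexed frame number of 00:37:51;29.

As if non-drop at 30 labels/s: (0 × 3600 + 37 × 60 + 51) × 30 + 29 = 68159.
Minute boundaries passed: 37; those not divisible by 10: 37 − 3 = 34; dropped labels = 2 × 34 = 68.
Actual frame index = 68159 − 68 = 68091.

68091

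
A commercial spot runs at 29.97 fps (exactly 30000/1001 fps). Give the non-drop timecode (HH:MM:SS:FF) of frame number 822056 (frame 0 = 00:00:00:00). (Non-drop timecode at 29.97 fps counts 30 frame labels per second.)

822056 ÷ 30 = 27401 full seconds, remainder 26 frames.
27401 s = 7 h 36 min 41 s.
Timecode: 07:36:41:26.

07:36:41:26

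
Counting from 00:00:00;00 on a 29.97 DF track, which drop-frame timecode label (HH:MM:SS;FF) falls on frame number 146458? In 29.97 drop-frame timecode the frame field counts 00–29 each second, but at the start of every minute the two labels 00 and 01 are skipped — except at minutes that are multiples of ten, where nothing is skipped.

Each 10-minute DF block holds 10 × 60 × 30 − 9 × 2 = 17982 frames. 146458 ÷ 17982 → 8 full blocks, remainder 2602.
Within the partial block the first minute is 1800 frames and each further minute 1798, so 1 further minute boundary passed. Total skipped labels = 18 × 8 + 2 × 1 = 146.
Non-drop label index = 146458 + 146 = 146604; at 30 labels/s that is 01:21:26:24, i.e. DF 01:21:26;24.

01:21:26;24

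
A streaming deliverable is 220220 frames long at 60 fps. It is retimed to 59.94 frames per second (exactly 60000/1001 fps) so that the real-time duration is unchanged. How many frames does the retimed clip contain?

220000 frames

Target frames = source frames × (target rate / source rate) = 220220 × (60000/1001)/(60) = 220220 × 1000/1001 = 220000.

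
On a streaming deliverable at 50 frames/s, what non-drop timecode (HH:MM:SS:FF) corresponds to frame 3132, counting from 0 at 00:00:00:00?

00:01:02:32

3132 ÷ 50 = 62 full seconds, remainder 32 frames.
62 s = 0 h 1 min 2 s.
Timecode: 00:01:02:32.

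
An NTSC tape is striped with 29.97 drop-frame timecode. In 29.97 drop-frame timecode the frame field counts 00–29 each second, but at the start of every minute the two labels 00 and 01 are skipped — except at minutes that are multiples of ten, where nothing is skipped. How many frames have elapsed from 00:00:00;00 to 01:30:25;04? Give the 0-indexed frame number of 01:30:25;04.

162592

As if non-drop at 30 labels/s: (1 × 3600 + 30 × 60 + 25) × 30 + 4 = 162754.
Minute boundaries passed: 90; those not divisible by 10: 90 − 9 = 81; dropped labels = 2 × 81 = 162.
Actual frame index = 162754 − 162 = 162592.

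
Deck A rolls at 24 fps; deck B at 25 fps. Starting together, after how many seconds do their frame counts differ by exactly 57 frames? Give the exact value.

The gap grows by |25 − 24| = 1 frame per second.
Time for a 57-frame gap: 57 ÷ (1) = 57 s.

57 seconds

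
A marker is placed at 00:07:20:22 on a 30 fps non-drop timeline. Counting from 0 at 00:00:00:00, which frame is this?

frame 13222

Total seconds to the label: (0 × 3600 + 7 × 60 + 20) = 440.
Frame index = 440 × 30 + 22 = 13222.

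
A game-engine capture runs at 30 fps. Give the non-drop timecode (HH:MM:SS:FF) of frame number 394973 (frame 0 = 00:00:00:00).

03:39:25:23

394973 ÷ 30 = 13165 full seconds, remainder 23 frames.
13165 s = 3 h 39 min 25 s.
Timecode: 03:39:25:23.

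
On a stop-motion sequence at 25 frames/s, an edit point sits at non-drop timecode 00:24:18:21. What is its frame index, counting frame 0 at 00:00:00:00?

frame 36471

Total seconds to the label: (0 × 3600 + 24 × 60 + 18) = 1458.
Frame index = 1458 × 25 + 21 = 36471.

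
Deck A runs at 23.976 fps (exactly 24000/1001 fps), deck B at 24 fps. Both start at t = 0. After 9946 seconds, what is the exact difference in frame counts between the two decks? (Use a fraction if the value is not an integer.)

238704/1001 frames

A emits 24000/1001 × 9946 = 238704000/1001 frames; B emits 24 × 9946 = 238704.
Difference = 238704/1001 frames (≈ 238.4655); B is ahead of A.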